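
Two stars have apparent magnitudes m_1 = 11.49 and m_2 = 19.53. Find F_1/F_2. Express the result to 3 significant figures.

Magnitude difference = -8.04
Flux ratio = 10^(−0.4 Δm) = 10^(−0.4 × -8.04) = 10^3.216 = 1644

F_1/F_2 ≈ 1640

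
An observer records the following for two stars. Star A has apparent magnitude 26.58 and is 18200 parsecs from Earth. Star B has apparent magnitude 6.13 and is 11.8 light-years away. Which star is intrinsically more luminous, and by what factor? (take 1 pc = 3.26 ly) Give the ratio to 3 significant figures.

Star A: M = m − 5 log₁₀ d + 5 = 26.58 − 5·4.2601 + 5 = 10.280
Star B: d = 11.8 ly / 3.26 = 3.620 pc
Star B: M = m − 5 log₁₀ d + 5 = 6.13 − 5·0.5587 + 5 = 8.337
ΔM = M_A − M_B = 10.280 − (8.337) = 1.943; smaller M is more luminous → Star B.
L ratio = 10^(0.4 |ΔM|) = 10^0.777 = 5.987

Star B is more luminous, by a factor of 5.99.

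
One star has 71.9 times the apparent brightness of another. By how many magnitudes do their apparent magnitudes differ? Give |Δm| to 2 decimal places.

Pogson: Δm = −2.5 log₁₀(ratio) = −2.5 log₁₀(71.9) = −2.5 × 1.8567 = -4.642

|Δm| ≈ 4.64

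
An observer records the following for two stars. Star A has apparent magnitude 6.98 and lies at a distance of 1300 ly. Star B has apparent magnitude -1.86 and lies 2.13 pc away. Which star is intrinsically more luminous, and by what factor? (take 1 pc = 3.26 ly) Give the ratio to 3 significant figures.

Star A: d = 1300 ly / 3.26 = 398.8 pc
Star A: M = m − 5 log₁₀ d + 5 = 6.98 − 5·2.6007 + 5 = -1.024
Star B: M = m − 5 log₁₀ d + 5 = -1.86 − 5·0.3284 + 5 = 1.498
ΔM = M_A − M_B = -1.024 − (1.498) = -2.522; smaller M is more luminous → Star A.
L ratio = 10^(0.4 |ΔM|) = 10^1.009 = 10.20

Star A is more luminous, by a factor of 10.2.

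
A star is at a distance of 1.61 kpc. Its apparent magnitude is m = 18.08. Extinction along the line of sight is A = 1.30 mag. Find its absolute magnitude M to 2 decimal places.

d = 1.61 kpc = 1610 pc
5 log₁₀(d/10 pc) = 5 log₁₀(1610) − 5 = 11.034
M = m − 5 log₁₀(d/10) − A = 18.08 − 11.034 − 1.30 = 5.746

M ≈ 5.75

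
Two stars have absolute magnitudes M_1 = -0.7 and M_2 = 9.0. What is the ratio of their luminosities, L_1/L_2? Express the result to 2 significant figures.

ΔM = M_1 − M_2 = -9.7
L_1/L_2 = 10^(−0.4 ΔM) = 10^3.880 = 7586

L_1/L_2 ≈ 7600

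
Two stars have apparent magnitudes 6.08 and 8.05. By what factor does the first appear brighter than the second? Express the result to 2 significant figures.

6.1

Δm = 6.08 − (8.05) = -1.97
Flux ratio = 10^(−0.4 Δm) = 10^(−0.4 × -1.97) = 10^0.788 = 6.138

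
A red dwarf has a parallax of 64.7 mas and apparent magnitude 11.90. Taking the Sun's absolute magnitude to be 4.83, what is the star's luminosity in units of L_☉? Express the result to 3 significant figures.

L/L_☉ ≈ 3.55×10^-3

d = 1/p = 1000/64.7 mas = 15.46 pc
M = m − 5 log₁₀ d + 5 = 11.90 − 5·1.1891 + 5 = 10.955
M − M_☉ = 10.955 − 4.83 = 6.125
L/L_☉ = 10^(−0.4 × 6.125) = 3.550×10^-3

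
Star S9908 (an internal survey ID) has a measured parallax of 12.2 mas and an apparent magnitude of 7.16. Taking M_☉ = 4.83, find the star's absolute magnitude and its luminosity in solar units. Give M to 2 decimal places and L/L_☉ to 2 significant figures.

d = 1/p = 1000/12.2 mas = 81.97 pc
M = m − 5 log₁₀ d + 5 = 7.16 − 5·1.9136 + 5 = 2.592
M − M_☉ = 2.592 − 4.83 = -2.238
L/L_☉ = 10^(−0.4 × -2.238) = 7.857

M ≈ 2.59; L/L_☉ ≈ 7.9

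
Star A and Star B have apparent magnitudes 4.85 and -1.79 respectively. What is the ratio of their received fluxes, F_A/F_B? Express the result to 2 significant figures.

Magnitude difference = 6.64
Flux ratio = 10^(−0.4 Δm) = 10^(−0.4 × 6.64) = 10^-2.656 = 2.208×10^-3

F_A/F_B ≈ 2.2×10^-3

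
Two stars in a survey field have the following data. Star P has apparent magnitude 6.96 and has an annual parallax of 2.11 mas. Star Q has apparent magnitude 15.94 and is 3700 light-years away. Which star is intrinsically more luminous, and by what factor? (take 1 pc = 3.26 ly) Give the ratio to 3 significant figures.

Star P: p = 2.11 mas = 2.11×10^-3″ → d = 1/p = 473.9 pc
Star P: M = m − 5 log₁₀ d + 5 = 6.96 − 5·2.6757 + 5 = -1.419
Star Q: d = 3700 ly / 3.26 = 1135 pc
Star Q: M = m − 5 log₁₀ d + 5 = 15.94 − 5·3.0550 + 5 = 5.665
ΔM = M_P − M_Q = -1.419 − (5.665) = -7.084; smaller M is more luminous → Star P.
L ratio = 10^(0.4 |ΔM|) = 10^2.833 = 681.5

Star P is more luminous, by a factor of 682.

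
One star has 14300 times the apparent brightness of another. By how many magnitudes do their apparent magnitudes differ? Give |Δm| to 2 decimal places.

|Δm| ≈ 10.39

Pogson: Δm = −2.5 log₁₀(ratio) = −2.5 log₁₀(14300) = −2.5 × 4.1553 = -10.388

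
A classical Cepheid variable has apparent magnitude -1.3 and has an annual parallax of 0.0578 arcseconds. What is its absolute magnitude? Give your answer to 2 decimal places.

M ≈ -2.49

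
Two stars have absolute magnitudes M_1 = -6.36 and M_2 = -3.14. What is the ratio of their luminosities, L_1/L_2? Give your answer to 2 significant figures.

L_1/L_2 ≈ 19

ΔM = M_1 − M_2 = -3.22
L_1/L_2 = 10^(−0.4 ΔM) = 10^1.288 = 19.41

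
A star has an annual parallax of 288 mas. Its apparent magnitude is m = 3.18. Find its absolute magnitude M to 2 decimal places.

M ≈ 5.48

p = 288 mas = 0.288″ → d = 1/p = 3.472 pc
5 log₁₀(d/10 pc) = 5 log₁₀(3.472) − 5 = -2.297
M = m − 5 log₁₀(d/10) = 3.18 + 2.297 = 5.477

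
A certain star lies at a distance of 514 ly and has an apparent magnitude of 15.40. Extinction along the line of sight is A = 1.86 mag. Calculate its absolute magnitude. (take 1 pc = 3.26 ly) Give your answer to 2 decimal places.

d = 514 ly / 3.26 = 157.7 pc
5 log₁₀(d/10 pc) = 5 log₁₀(157.7) − 5 = 5.989
M = m − 5 log₁₀(d/10) − A = 15.40 − 5.989 − 1.86 = 7.551

M ≈ 7.55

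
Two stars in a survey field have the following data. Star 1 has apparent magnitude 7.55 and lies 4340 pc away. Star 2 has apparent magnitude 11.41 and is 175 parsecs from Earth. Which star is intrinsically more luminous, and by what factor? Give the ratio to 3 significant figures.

Star 1 is more luminous, by a factor of 21500.

Star 1: M = m − 5 log₁₀ d + 5 = 7.55 − 5·3.6375 + 5 = -5.637
Star 2: M = m − 5 log₁₀ d + 5 = 11.41 − 5·2.2430 + 5 = 5.195
ΔM = M_1 − M_2 = -5.637 − (5.195) = -10.832; smaller M is more luminous → Star 1.
L ratio = 10^(0.4 |ΔM|) = 10^4.333 = 21520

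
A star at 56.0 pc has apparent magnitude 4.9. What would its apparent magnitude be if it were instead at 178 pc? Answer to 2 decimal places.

m ≈ 7.41

Flux ∝ 1/d², so Δm = 5 log₁₀(d₂/d₁) = 5 log₁₀(178/56.0) = 2.511
m₂ = m₁ + Δm = 4.9 + (2.511) = 7.411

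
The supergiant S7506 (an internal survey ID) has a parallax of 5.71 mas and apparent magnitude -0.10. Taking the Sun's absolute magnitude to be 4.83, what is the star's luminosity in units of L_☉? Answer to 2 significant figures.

d = 1/p = 1000/5.71 mas = 175.1 pc
M = m − 5 log₁₀ d + 5 = -0.10 − 5·2.2434 + 5 = -6.317
M − M_☉ = -6.317 − 4.83 = -11.147
L/L_☉ = 10^(−0.4 × -11.147) = 28760

L/L_☉ ≈ 29000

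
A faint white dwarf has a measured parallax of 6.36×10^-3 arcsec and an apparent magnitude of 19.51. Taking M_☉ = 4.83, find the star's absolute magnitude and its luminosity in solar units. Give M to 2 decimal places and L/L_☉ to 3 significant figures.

M ≈ 13.53; L/L_☉ ≈ 3.32×10^-4

d = 1/p = 1/6.36×10^-3″ = 157.2 pc
M = m − 5 log₁₀ d + 5 = 19.51 − 5·2.1965 + 5 = 13.527
M − M_☉ = 13.527 − 4.83 = 8.697
L/L_☉ = 10^(−0.4 × 8.697) = 3.320×10^-4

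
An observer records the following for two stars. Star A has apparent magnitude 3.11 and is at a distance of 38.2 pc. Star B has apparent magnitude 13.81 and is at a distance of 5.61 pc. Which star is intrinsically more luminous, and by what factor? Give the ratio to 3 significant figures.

Star A is more luminous, by a factor of 883000.

Star A: M = m − 5 log₁₀ d + 5 = 3.11 − 5·1.5821 + 5 = 0.200
Star B: M = m − 5 log₁₀ d + 5 = 13.81 − 5·0.7490 + 5 = 15.065
ΔM = M_A − M_B = 0.200 − (15.065) = -14.866; smaller M is more luminous → Star A.
L ratio = 10^(0.4 |ΔM|) = 10^5.946 = 883500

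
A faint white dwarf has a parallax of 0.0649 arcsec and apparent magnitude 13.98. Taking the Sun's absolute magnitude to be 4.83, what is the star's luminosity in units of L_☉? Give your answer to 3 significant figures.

d = 1/p = 1/0.0649″ = 15.41 pc
M = m − 5 log₁₀ d + 5 = 13.98 − 5·1.1878 + 5 = 13.041
M − M_☉ = 13.041 − 4.83 = 8.211
L/L_☉ = 10^(−0.4 × 8.211) = 5.194×10^-4

L/L_☉ ≈ 5.19×10^-4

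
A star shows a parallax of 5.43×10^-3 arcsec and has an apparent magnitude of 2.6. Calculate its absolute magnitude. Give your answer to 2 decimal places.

M ≈ -3.73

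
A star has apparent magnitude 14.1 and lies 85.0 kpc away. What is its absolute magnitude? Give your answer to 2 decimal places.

d = 85.0 kpc = 85000 pc
5 log₁₀(d/10 pc) = 5 log₁₀(85000) − 5 = 19.647
M = m − 5 log₁₀(d/10) = 14.1 − 19.647 = -5.547

M ≈ -5.55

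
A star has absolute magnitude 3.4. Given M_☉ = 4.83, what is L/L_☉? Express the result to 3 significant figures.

M − M_☉ = 3.4 − 4.83 = -1.430
L/L_☉ = 10^(−0.4 (M − M_☉)) = 10^0.572 = 3.733

L/L_☉ ≈ 3.73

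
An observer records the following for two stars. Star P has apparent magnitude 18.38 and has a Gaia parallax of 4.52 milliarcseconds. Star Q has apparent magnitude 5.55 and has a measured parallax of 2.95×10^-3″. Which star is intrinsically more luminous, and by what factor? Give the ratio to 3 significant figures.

Star Q is more luminous, by a factor of 318000.

Star P: p = 4.52 mas = 4.52×10^-3″ → d = 1/p = 221.2 pc
Star P: M = m − 5 log₁₀ d + 5 = 18.38 − 5·2.3449 + 5 = 11.656
Star Q: d = 1/p = 1/2.95×10^-3″ = 339.0 pc
Star Q: M = m − 5 log₁₀ d + 5 = 5.55 − 5·2.5302 + 5 = -2.101
ΔM = M_P − M_Q = 11.656 − (-2.101) = 13.757; smaller M is more luminous → Star Q.
L ratio = 10^(0.4 |ΔM|) = 10^5.503 = 318200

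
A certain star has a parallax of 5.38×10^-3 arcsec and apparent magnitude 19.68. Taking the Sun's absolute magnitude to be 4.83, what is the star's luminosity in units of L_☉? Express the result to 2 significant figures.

L/L_☉ ≈ 4.0×10^-4

d = 1/p = 1/5.38×10^-3″ = 185.9 pc
M = m − 5 log₁₀ d + 5 = 19.68 − 5·2.2692 + 5 = 13.334
M − M_☉ = 13.334 − 4.83 = 8.504
L/L_☉ = 10^(−0.4 × 8.504) = 3.967×10^-4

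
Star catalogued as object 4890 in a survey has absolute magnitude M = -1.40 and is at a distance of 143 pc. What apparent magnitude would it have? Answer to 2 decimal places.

m ≈ 4.38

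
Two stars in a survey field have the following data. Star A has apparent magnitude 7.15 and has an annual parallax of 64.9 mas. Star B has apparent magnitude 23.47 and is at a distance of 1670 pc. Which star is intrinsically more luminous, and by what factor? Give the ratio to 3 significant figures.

Star A: p = 64.9 mas = 0.0649″ → d = 1/p = 15.41 pc
Star A: M = m − 5 log₁₀ d + 5 = 7.15 − 5·1.1878 + 5 = 6.211
Star B: M = m − 5 log₁₀ d + 5 = 23.47 − 5·3.2227 + 5 = 12.356
ΔM = M_A − M_B = 6.211 − (12.356) = -6.145; smaller M is more luminous → Star A.
L ratio = 10^(0.4 |ΔM|) = 10^2.458 = 287.1

Star A is more luminous, by a factor of 287.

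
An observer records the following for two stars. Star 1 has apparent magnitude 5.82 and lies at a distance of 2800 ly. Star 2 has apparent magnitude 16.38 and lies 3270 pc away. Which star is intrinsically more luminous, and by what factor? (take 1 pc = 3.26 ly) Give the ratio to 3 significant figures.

Star 1 is more luminous, by a factor of 1160.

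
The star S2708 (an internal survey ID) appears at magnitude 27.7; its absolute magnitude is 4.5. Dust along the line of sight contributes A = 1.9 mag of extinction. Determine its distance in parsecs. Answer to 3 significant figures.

d ≈ 182000 pc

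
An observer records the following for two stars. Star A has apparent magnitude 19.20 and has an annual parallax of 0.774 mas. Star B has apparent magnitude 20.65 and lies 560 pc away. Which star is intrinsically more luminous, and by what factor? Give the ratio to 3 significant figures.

Star A is more luminous, by a factor of 20.2.

Star A: p = 0.774 mas = 7.74×10^-4″ → d = 1/p = 1292 pc
Star A: M = m − 5 log₁₀ d + 5 = 19.20 − 5·3.1113 + 5 = 8.644
Star B: M = m − 5 log₁₀ d + 5 = 20.65 − 5·2.7482 + 5 = 11.909
ΔM = M_A − M_B = 8.644 − (11.909) = -3.265; smaller M is more luminous → Star A.
L ratio = 10^(0.4 |ΔM|) = 10^1.306 = 20.24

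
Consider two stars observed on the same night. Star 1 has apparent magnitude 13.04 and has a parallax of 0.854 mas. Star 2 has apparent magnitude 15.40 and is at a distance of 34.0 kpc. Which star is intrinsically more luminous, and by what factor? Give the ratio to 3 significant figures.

Star 1: p = 0.854 mas = 8.54×10^-4″ → d = 1/p = 1171 pc
Star 1: M = m − 5 log₁₀ d + 5 = 13.04 − 5·3.0685 + 5 = 2.697
Star 2: d = 34.0 kpc = 34000 pc
Star 2: M = m − 5 log₁₀ d + 5 = 15.40 − 5·4.5315 + 5 = -2.257
ΔM = M_1 − M_2 = 2.697 − (-2.257) = 4.955; smaller M is more luminous → Star 2.
L ratio = 10^(0.4 |ΔM|) = 10^1.982 = 95.91

Star 2 is more luminous, by a factor of 95.9.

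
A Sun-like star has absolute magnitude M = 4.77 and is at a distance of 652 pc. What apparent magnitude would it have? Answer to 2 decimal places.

m ≈ 13.84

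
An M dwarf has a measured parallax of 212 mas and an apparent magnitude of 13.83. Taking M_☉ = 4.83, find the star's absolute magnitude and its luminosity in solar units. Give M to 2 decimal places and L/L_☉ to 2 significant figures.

M ≈ 15.46; L/L_☉ ≈ 5.6×10^-5

d = 1/p = 1000/212 mas = 4.717 pc
M = m − 5 log₁₀ d + 5 = 13.83 − 5·0.6737 + 5 = 15.462
M − M_☉ = 15.462 − 4.83 = 10.632
L/L_☉ = 10^(−0.4 × 10.632) = 5.589×10^-5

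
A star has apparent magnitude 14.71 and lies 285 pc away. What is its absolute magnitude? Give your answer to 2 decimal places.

5 log₁₀(d/10 pc) = 5 log₁₀(285.0) − 5 = 7.274
M = m − 5 log₁₀(d/10) = 14.71 − 7.274 = 7.436

M ≈ 7.44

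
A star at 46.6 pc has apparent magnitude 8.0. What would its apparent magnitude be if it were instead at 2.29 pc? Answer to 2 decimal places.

m ≈ 1.46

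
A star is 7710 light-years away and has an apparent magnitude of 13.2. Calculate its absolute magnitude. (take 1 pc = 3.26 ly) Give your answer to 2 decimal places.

d = 7710 ly / 3.26 = 2365 pc
5 log₁₀(d/10 pc) = 5 log₁₀(2365) − 5 = 11.869
M = m − 5 log₁₀(d/10) = 13.2 − 11.869 = 1.331

M ≈ 1.33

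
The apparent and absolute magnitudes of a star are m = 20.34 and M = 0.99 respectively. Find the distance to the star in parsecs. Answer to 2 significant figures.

d ≈ 74000 pc

Distance modulus: m − M = 20.34 − (0.99) = 19.350
m − M = 5 log₁₀ d − 5
log₁₀ d = (m − M)/5 + 1 = 4.8700
d = 10^4.8700 = 74130 pc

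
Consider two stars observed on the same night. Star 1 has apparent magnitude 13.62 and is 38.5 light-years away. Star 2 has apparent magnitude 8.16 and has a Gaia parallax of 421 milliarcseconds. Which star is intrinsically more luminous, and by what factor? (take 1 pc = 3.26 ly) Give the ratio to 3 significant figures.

Star 1: d = 38.5 ly / 3.26 = 11.81 pc
Star 1: M = m − 5 log₁₀ d + 5 = 13.62 − 5·1.0722 + 5 = 13.259
Star 2: p = 421 mas = 0.421″ → d = 1/p = 2.375 pc
Star 2: M = m − 5 log₁₀ d + 5 = 8.16 − 5·0.3757 + 5 = 11.281
ΔM = M_1 − M_2 = 13.259 − (11.281) = 1.977; smaller M is more luminous → Star 2.
L ratio = 10^(0.4 |ΔM|) = 10^0.791 = 6.179

Star 2 is more luminous, by a factor of 6.18.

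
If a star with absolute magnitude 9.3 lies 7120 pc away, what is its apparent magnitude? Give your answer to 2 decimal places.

m = M + 5 log₁₀ d − 5 = 9.3 + 5·3.8525 − 5 = 23.562

m ≈ 23.56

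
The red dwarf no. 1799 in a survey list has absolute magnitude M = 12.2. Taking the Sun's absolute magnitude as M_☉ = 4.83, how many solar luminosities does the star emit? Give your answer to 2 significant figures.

M − M_☉ = 12.2 − 4.83 = 7.370
L/L_☉ = 10^(−0.4 (M − M_☉)) = 10^-2.948 = 1.127×10^-3

L/L_☉ ≈ 1.1×10^-3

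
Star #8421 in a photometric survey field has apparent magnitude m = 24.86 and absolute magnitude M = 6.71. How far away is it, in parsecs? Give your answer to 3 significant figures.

d ≈ 42700 pc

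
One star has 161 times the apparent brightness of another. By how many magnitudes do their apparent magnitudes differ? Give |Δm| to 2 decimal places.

Pogson: Δm = −2.5 log₁₀(ratio) = −2.5 log₁₀(161) = −2.5 × 2.2068 = -5.517

|Δm| ≈ 5.52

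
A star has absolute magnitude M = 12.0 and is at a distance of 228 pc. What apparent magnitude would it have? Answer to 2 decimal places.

m = M + 5 log₁₀ d − 5 = 12.0 + 5·2.3579 − 5 = 18.790

m ≈ 18.79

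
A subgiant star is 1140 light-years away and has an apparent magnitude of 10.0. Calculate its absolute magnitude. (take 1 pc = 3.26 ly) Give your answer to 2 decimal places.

M ≈ 2.28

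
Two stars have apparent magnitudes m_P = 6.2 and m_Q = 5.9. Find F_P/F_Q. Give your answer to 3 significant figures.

Δm = 6.2 − (5.9) = 0.3
Flux ratio = 10^(−0.4 Δm) = 10^(−0.4 × 0.3) = 10^-0.120 = 0.7586

F_P/F_Q ≈ 0.759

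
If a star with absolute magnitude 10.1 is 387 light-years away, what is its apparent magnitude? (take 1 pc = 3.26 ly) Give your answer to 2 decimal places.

d = 387 ly / 3.26 = 118.7 pc
m = M + 5 log₁₀ d − 5 = 10.1 + 5·2.0745 − 5 = 15.472

m ≈ 15.47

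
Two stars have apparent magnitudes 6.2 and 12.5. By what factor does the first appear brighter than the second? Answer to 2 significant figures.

Δm = 6.2 − (12.5) = -6.3
Flux ratio = 10^(−0.4 Δm) = 10^(−0.4 × -6.3) = 10^2.520 = 331.1

330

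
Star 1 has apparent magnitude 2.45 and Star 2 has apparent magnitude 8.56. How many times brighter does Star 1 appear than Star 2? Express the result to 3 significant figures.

278

Δm = 2.45 − (8.56) = -6.11
Flux ratio = 10^(−0.4 Δm) = 10^(−0.4 × -6.11) = 10^2.444 = 278.0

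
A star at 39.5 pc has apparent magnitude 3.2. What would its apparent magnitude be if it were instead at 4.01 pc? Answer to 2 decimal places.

Flux ∝ 1/d², so Δm = 5 log₁₀(d₂/d₁) = 5 log₁₀(4.01/39.5) = -4.967
m₂ = m₁ + Δm = 3.2 + (-4.967) = -1.767

m ≈ -1.77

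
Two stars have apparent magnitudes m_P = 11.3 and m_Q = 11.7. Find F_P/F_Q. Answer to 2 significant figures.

Magnitude difference = -0.4
Flux ratio = 10^(−0.4 Δm) = 10^(−0.4 × -0.4) = 10^0.160 = 1.445

F_P/F_Q ≈ 1.4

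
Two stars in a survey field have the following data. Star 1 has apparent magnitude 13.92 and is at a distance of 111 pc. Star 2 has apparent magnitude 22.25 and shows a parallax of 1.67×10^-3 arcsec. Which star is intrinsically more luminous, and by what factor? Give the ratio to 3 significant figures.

Star 1 is more luminous, by a factor of 73.8.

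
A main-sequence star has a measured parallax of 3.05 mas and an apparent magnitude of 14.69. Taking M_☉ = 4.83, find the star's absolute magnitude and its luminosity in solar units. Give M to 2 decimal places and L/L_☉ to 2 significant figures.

d = 1/p = 1000/3.05 mas = 327.9 pc
M = m − 5 log₁₀ d + 5 = 14.69 − 5·2.5157 + 5 = 7.111
M − M_☉ = 7.111 − 4.83 = 2.281
L/L_☉ = 10^(−0.4 × 2.281) = 0.1223

M ≈ 7.11; L/L_☉ ≈ 0.12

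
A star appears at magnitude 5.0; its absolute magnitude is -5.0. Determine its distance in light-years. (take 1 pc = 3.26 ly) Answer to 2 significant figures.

d ≈ 3300 ly

μ = m − M = 10.000
m − M = 5 log₁₀ d − 5
log₁₀ d = (m − M)/5 + 1 = 3.0000
d = 10^3.0000 = 1000 pc
= 3260 ly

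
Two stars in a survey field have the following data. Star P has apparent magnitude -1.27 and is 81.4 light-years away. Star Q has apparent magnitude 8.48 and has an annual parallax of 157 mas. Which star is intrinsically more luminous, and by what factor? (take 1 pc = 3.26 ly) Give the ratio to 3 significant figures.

Star P is more luminous, by a factor of 122000.

Star P: d = 81.4 ly / 3.26 = 24.97 pc
Star P: M = m − 5 log₁₀ d + 5 = -1.27 − 5·1.3974 + 5 = -3.257
Star Q: p = 157 mas = 0.157″ → d = 1/p = 6.369 pc
Star Q: M = m − 5 log₁₀ d + 5 = 8.48 − 5·0.8041 + 5 = 9.459
ΔM = M_P − M_Q = -3.257 − (9.459) = -12.717; smaller M is more luminous → Star P.
L ratio = 10^(0.4 |ΔM|) = 10^5.087 = 122100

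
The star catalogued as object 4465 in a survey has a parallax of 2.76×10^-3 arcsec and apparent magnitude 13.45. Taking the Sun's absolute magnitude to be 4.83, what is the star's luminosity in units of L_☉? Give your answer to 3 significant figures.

d = 1/p = 1/2.76×10^-3″ = 362.3 pc
M = m − 5 log₁₀ d + 5 = 13.45 − 5·2.5591 + 5 = 5.655
M − M_☉ = 5.655 − 4.83 = 0.825
L/L_☉ = 10^(−0.4 × 0.825) = 0.4679

L/L_☉ ≈ 0.468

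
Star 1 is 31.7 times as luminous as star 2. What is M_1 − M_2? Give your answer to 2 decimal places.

Pogson: ΔM = −2.5 log₁₀(ratio) = −2.5 log₁₀(31.7) = −2.5 × 1.5011 = -3.753
Star 1 is brighter, so it has the smaller magnitude: the difference is negative.

M_1 − M_2 ≈ -3.75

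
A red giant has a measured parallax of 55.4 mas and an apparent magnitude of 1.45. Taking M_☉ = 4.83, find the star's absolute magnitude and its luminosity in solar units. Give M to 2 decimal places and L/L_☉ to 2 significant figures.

M ≈ 0.17; L/L_☉ ≈ 73

d = 1/p = 1000/55.4 mas = 18.05 pc
M = m − 5 log₁₀ d + 5 = 1.45 − 5·1.2565 + 5 = 0.168
M − M_☉ = 0.168 − 4.83 = -4.662
L/L_☉ = 10^(−0.4 × -4.662) = 73.28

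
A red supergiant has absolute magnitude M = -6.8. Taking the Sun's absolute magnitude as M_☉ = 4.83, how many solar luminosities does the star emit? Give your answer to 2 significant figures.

M − M_☉ = -6.8 − 4.83 = -11.630
L/L_☉ = 10^(−0.4 (M − M_☉)) = 10^4.652 = 44870

L/L_☉ ≈ 45000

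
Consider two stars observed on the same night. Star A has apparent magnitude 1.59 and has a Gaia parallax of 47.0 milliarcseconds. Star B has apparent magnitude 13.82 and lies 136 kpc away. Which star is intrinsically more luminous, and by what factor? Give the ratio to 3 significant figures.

Star A: p = 47.0 mas = 0.0470″ → d = 1/p = 21.28 pc
Star A: M = m − 5 log₁₀ d + 5 = 1.59 − 5·1.3279 + 5 = -0.050
Star B: d = 136 kpc = 136000 pc
Star B: M = m − 5 log₁₀ d + 5 = 13.82 − 5·5.1335 + 5 = -6.848
ΔM = M_A − M_B = -0.050 − (-6.848) = 6.798; smaller M is more luminous → Star B.
L ratio = 10^(0.4 |ΔM|) = 10^2.719 = 523.9

Star B is more luminous, by a factor of 524.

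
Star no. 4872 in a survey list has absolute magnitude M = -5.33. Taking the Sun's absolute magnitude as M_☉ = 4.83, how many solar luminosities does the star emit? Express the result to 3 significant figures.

L/L_☉ ≈ 11600

M − M_☉ = -5.33 − 4.83 = -10.160
L/L_☉ = 10^(−0.4 (M − M_☉)) = 10^4.064 = 11590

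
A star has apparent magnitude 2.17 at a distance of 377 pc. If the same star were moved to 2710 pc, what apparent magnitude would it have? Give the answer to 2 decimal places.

m ≈ 6.45

Flux ∝ 1/d², so Δm = 5 log₁₀(d₂/d₁) = 5 log₁₀(2710/377) = 4.283
m₂ = m₁ + Δm = 2.17 + (4.283) = 6.453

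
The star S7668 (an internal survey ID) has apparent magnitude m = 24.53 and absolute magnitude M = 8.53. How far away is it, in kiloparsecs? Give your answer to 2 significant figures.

d ≈ 16 kpc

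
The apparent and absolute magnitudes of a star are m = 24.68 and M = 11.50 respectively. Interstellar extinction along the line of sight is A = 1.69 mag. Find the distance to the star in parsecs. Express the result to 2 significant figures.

d ≈ 2000 pc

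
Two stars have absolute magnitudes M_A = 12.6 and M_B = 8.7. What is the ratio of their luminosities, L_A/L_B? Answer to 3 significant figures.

L_A/L_B ≈ 0.0275

ΔM = M_A − M_B = 3.9
L_A/L_B = 10^(−0.4 ΔM) = 10^-1.560 = 0.02754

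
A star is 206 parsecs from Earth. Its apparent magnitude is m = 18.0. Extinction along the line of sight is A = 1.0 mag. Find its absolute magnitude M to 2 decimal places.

5 log₁₀(d/10 pc) = 5 log₁₀(206.0) − 5 = 6.569
M = m − 5 log₁₀(d/10) − A = 18.0 − 6.569 − 1.0 = 10.431

M ≈ 10.43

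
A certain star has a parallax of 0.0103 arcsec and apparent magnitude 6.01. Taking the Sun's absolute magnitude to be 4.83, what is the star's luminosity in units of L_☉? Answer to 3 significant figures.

d = 1/p = 1/0.0103″ = 97.09 pc
M = m − 5 log₁₀ d + 5 = 6.01 − 5·1.9872 + 5 = 1.074
M − M_☉ = 1.074 − 4.83 = -3.756
L/L_☉ = 10^(−0.4 × -3.756) = 31.79

L/L_☉ ≈ 31.8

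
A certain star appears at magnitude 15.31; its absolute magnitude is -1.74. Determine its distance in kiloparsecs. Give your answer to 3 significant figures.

d ≈ 25.7 kpc

μ = m − M = 17.050
m − M = 5 log₁₀ d − 5
log₁₀ d = (m − M)/5 + 1 = 4.4100
d = 10^4.4100 = 25700 pc
= 25.70 kpc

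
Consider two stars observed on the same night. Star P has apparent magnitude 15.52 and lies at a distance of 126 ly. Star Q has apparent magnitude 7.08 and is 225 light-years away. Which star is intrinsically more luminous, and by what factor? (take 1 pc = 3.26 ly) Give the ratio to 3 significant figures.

Star Q is more luminous, by a factor of 7580.

Star P: d = 126 ly / 3.26 = 38.65 pc
Star P: M = m − 5 log₁₀ d + 5 = 15.52 − 5·1.5872 + 5 = 12.584
Star Q: d = 225 ly / 3.26 = 69.02 pc
Star Q: M = m − 5 log₁₀ d + 5 = 7.08 − 5·1.8390 + 5 = 2.885
ΔM = M_P − M_Q = 12.584 − (2.885) = 9.699; smaller M is more luminous → Star Q.
L ratio = 10^(0.4 |ΔM|) = 10^3.880 = 7579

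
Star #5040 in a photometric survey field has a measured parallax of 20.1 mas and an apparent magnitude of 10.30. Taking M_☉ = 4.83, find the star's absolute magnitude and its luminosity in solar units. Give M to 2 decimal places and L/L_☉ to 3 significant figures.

d = 1/p = 1000/20.1 mas = 49.75 pc
M = m − 5 log₁₀ d + 5 = 10.30 − 5·1.6968 + 5 = 6.816
M − M_☉ = 6.816 − 4.83 = 1.986
L/L_☉ = 10^(−0.4 × 1.986) = 0.1605

M ≈ 6.82; L/L_☉ ≈ 0.161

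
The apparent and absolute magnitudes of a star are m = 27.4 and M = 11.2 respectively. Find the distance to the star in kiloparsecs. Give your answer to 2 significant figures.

d ≈ 17 kpc

μ = m − M = 16.200
m − M = 5 log₁₀ d − 5
log₁₀ d = (m − M)/5 + 1 = 4.2400
d = 10^4.2400 = 17380 pc
= 17.38 kpc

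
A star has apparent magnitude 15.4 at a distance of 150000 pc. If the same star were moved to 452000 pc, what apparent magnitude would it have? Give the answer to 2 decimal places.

Flux ∝ 1/d², so Δm = 5 log₁₀(d₂/d₁) = 5 log₁₀(452000/150000) = 2.395
m₂ = m₁ + Δm = 15.4 + (2.395) = 17.795

m ≈ 17.80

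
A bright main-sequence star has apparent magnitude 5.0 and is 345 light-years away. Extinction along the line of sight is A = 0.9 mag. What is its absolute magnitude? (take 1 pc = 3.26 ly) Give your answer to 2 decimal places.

M ≈ -1.02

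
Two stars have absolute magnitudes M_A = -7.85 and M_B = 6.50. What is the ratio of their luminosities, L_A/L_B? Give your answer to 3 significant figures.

ΔM = M_A − M_B = -14.35
L_A/L_B = 10^(−0.4 ΔM) = 10^5.740 = 549500

L_A/L_B ≈ 550000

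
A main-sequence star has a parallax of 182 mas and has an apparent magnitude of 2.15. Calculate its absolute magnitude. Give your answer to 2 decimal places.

M ≈ 3.45

p = 182 mas = 0.182″ → d = 1/p = 5.495 pc
5 log₁₀(d/10 pc) = 5 log₁₀(5.495) − 5 = -1.300
M = m − 5 log₁₀(d/10) = 2.15 + 1.300 = 3.450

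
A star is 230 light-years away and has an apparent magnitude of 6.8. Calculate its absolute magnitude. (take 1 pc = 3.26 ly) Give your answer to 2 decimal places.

d = 230 ly / 3.26 = 70.55 pc
5 log₁₀(d/10 pc) = 5 log₁₀(70.55) − 5 = 4.243
M = m − 5 log₁₀(d/10) = 6.8 − 4.243 = 2.557

M ≈ 2.56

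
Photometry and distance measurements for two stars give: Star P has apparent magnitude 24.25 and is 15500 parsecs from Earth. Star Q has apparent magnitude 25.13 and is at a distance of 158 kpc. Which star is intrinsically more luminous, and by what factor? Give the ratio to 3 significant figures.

Star P: M = m − 5 log₁₀ d + 5 = 24.25 − 5·4.1903 + 5 = 8.298
Star Q: d = 158 kpc = 158000 pc
Star Q: M = m − 5 log₁₀ d + 5 = 25.13 − 5·5.1987 + 5 = 4.137
ΔM = M_P − M_Q = 8.298 − (4.137) = 4.162; smaller M is more luminous → Star Q.
L ratio = 10^(0.4 |ΔM|) = 10^1.665 = 46.20

Star Q is more luminous, by a factor of 46.2.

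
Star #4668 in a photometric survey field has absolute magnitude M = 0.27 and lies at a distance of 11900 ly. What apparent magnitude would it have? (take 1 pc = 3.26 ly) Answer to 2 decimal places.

m ≈ 13.08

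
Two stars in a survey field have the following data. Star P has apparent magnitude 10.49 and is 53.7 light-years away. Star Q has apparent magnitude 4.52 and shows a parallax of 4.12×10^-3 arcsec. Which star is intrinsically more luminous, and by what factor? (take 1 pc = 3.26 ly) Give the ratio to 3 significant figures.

Star P: d = 53.7 ly / 3.26 = 16.47 pc
Star P: M = m − 5 log₁₀ d + 5 = 10.49 − 5·1.2168 + 5 = 9.406
Star Q: d = 1/p = 1/4.12×10^-3″ = 242.7 pc
Star Q: M = m − 5 log₁₀ d + 5 = 4.52 − 5·2.3851 + 5 = -2.406
ΔM = M_P − M_Q = 9.406 − (-2.406) = 11.812; smaller M is more luminous → Star Q.
L ratio = 10^(0.4 |ΔM|) = 10^4.725 = 53050

Star Q is more luminous, by a factor of 53100.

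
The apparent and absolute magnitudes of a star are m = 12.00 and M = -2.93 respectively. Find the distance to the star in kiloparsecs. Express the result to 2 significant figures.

μ = m − M = 14.930
m − M = 5 log₁₀ d − 5
log₁₀ d = (m − M)/5 + 1 = 3.9860
d = 10^3.9860 = 9683 pc
= 9.683 kpc

d ≈ 9.7 kpc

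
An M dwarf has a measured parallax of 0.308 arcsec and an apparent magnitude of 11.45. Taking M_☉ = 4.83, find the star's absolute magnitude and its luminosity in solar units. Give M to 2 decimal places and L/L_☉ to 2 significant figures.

d = 1/p = 1/0.308″ = 3.247 pc
M = m − 5 log₁₀ d + 5 = 11.45 − 5·0.5114 + 5 = 13.893
M − M_☉ = 13.893 − 4.83 = 9.063
L/L_☉ = 10^(−0.4 × 9.063) = 2.371×10^-4

M ≈ 13.89; L/L_☉ ≈ 2.4×10^-4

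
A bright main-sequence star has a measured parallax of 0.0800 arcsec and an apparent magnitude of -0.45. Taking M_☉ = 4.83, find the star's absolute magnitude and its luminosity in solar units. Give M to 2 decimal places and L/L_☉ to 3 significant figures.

d = 1/p = 1/0.0800″ = 12.50 pc
M = m − 5 log₁₀ d + 5 = -0.45 − 5·1.0969 + 5 = -0.935
M − M_☉ = -0.935 − 4.83 = -5.765
L/L_☉ = 10^(−0.4 × -5.765) = 202.2

M ≈ -0.93; L/L_☉ ≈ 202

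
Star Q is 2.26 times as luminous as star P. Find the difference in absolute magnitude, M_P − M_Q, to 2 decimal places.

Pogson: ΔM = −2.5 log₁₀(ratio) = −2.5 log₁₀(2.26) = −2.5 × 0.3541 = -0.885
Star Q is brighter so has the smaller magnitude: M_P − M_Q is positive.

M_P − M_Q ≈ 0.89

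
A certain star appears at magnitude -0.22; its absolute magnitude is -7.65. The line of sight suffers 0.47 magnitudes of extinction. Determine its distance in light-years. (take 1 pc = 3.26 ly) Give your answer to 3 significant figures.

m − M = 5 log₁₀(d/10 pc) + A  ⇒  -0.22 − (-7.65) − 0.47 = 5 log₁₀(d/10)
6.960 = 5 log₁₀(d/10)
log₁₀ d = (m − M − A)/5 + 1 = 2.3920
d = 10^2.3920 = 246.6 pc
= 803.9 ly

d ≈ 804 ly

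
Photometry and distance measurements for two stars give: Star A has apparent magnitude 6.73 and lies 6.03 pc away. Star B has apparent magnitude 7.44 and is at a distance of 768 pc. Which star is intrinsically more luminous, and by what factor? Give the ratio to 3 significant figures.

Star B is more luminous, by a factor of 8440.

Star A: M = m − 5 log₁₀ d + 5 = 6.73 − 5·0.7803 + 5 = 7.828
Star B: M = m − 5 log₁₀ d + 5 = 7.44 − 5·2.8854 + 5 = -1.987
ΔM = M_A − M_B = 7.828 − (-1.987) = 9.815; smaller M is more luminous → Star B.
L ratio = 10^(0.4 |ΔM|) = 10^3.926 = 8435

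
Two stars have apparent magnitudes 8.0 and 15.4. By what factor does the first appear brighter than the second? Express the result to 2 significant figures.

Magnitude difference = -7.4
Flux ratio = 10^(−0.4 Δm) = 10^(−0.4 × -7.4) = 10^2.960 = 912.0

910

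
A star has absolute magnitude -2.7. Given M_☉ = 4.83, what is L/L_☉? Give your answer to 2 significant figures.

M − M_☉ = -2.7 − 4.83 = -7.530
L/L_☉ = 10^(−0.4 (M − M_☉)) = 10^3.012 = 1028

L/L_☉ ≈ 1000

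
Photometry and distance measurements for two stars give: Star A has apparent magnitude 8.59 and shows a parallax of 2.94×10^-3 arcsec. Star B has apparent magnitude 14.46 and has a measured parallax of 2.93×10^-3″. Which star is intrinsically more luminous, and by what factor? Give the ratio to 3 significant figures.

Star A is more luminous, by a factor of 221.

Star A: d = 1/p = 1/2.94×10^-3″ = 340.1 pc
Star A: M = m − 5 log₁₀ d + 5 = 8.59 − 5·2.5317 + 5 = 0.932
Star B: d = 1/p = 1/2.93×10^-3″ = 341.3 pc
Star B: M = m − 5 log₁₀ d + 5 = 14.46 − 5·2.5331 + 5 = 6.794
ΔM = M_A − M_B = 0.932 − (6.794) = -5.863; smaller M is more luminous → Star A.
L ratio = 10^(0.4 |ΔM|) = 10^2.345 = 221.3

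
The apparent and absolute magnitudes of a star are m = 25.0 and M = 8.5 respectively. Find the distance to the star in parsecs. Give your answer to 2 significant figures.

Distance modulus: m − M = 25.0 − (8.5) = 16.500
m − M = 5 log₁₀ d − 5
log₁₀ d = (m − M)/5 + 1 = 4.3000
d = 10^4.3000 = 19950 pc

d ≈ 20000 pc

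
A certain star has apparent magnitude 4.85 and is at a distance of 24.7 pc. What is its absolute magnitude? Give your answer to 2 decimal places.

5 log₁₀(d/10 pc) = 5 log₁₀(24.70) − 5 = 1.963
M = m − 5 log₁₀(d/10) = 4.85 − 1.963 = 2.887

M ≈ 2.89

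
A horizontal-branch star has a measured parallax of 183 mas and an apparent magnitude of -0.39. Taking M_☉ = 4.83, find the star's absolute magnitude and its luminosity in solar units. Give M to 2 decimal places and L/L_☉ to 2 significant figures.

d = 1/p = 1000/183 mas = 5.464 pc
M = m − 5 log₁₀ d + 5 = -0.39 − 5·0.7375 + 5 = 0.922
M − M_☉ = 0.922 − 4.83 = -3.908
L/L_☉ = 10^(−0.4 × -3.908) = 36.57

M ≈ 0.92; L/L_☉ ≈ 37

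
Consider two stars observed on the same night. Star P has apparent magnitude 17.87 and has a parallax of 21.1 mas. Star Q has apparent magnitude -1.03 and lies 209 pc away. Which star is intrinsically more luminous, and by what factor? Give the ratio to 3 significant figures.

Star P: p = 21.1 mas = 0.0211″ → d = 1/p = 47.39 pc
Star P: M = m − 5 log₁₀ d + 5 = 17.87 − 5·1.6757 + 5 = 14.491
Star Q: M = m − 5 log₁₀ d + 5 = -1.03 − 5·2.3201 + 5 = -7.631
ΔM = M_P − M_Q = 14.491 − (-7.631) = 22.122; smaller M is more luminous → Star Q.
L ratio = 10^(0.4 |ΔM|) = 10^8.849 = 7.061×10^8

Star Q is more luminous, by a factor of 7.06×10^8.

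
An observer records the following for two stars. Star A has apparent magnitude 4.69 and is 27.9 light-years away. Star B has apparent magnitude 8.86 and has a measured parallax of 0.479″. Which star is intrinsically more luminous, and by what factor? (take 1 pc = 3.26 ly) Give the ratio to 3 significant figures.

Star A is more luminous, by a factor of 782.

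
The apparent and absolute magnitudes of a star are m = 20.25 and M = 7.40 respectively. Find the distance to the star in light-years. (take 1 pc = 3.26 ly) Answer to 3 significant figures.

Distance modulus: m − M = 20.25 − (7.40) = 12.850
m − M = 5 log₁₀ d − 5
log₁₀ d = (m − M)/5 + 1 = 3.5700
d = 10^3.5700 = 3715 pc
= 12110 ly

d ≈ 12100 ly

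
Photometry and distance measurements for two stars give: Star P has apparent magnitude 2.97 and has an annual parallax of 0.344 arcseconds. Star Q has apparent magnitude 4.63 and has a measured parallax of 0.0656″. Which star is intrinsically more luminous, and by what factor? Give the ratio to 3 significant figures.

Star P: d = 1/p = 1/0.344″ = 2.907 pc
Star P: M = m − 5 log₁₀ d + 5 = 2.97 − 5·0.4634 + 5 = 5.653
Star Q: d = 1/p = 1/0.0656″ = 15.24 pc
Star Q: M = m − 5 log₁₀ d + 5 = 4.63 − 5·1.1831 + 5 = 3.715
ΔM = M_P − M_Q = 5.653 − (3.715) = 1.938; smaller M is more luminous → Star Q.
L ratio = 10^(0.4 |ΔM|) = 10^0.775 = 5.961

Star Q is more luminous, by a factor of 5.96.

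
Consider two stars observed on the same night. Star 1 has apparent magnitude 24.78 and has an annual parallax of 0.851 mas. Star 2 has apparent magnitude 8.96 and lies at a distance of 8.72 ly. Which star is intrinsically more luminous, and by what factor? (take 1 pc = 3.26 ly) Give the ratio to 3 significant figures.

Star 2 is more luminous, by a factor of 11.0.

Star 1: p = 0.851 mas = 8.51×10^-4″ → d = 1/p = 1175 pc
Star 1: M = m − 5 log₁₀ d + 5 = 24.78 − 5·3.0701 + 5 = 14.430
Star 2: d = 8.72 ly / 3.26 = 2.675 pc
Star 2: M = m − 5 log₁₀ d + 5 = 8.96 − 5·0.4273 + 5 = 11.824
ΔM = M_1 − M_2 = 14.430 − (11.824) = 2.606; smaller M is more luminous → Star 2.
L ratio = 10^(0.4 |ΔM|) = 10^1.042 = 11.03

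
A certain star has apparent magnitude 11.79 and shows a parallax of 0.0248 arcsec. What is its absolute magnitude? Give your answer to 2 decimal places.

M ≈ 8.76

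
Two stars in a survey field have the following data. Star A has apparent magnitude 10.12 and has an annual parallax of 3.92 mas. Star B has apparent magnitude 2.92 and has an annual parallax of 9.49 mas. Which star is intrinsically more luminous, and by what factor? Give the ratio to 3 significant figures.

Star B is more luminous, by a factor of 129.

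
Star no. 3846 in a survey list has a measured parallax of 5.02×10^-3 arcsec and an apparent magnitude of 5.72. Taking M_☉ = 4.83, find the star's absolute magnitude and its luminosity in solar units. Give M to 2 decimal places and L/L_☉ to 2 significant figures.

M ≈ -0.78; L/L_☉ ≈ 170

d = 1/p = 1/5.02×10^-3″ = 199.2 pc
M = m − 5 log₁₀ d + 5 = 5.72 − 5·2.2993 + 5 = -0.776
M − M_☉ = -0.776 − 4.83 = -5.606
L/L_☉ = 10^(−0.4 × -5.606) = 174.8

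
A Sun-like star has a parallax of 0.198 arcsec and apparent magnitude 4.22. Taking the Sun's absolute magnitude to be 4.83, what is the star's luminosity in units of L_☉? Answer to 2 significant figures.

d = 1/p = 1/0.198″ = 5.051 pc
M = m − 5 log₁₀ d + 5 = 4.22 − 5·0.7033 + 5 = 5.703
M − M_☉ = 5.703 − 4.83 = 0.873
L/L_☉ = 10^(−0.4 × 0.873) = 0.4474

L/L_☉ ≈ 0.45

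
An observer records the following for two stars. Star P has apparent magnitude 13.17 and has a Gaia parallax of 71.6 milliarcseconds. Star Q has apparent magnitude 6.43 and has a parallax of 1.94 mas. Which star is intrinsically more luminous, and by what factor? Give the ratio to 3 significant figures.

Star Q is more luminous, by a factor of 676000.

Star P: p = 71.6 mas = 0.0716″ → d = 1/p = 13.97 pc
Star P: M = m − 5 log₁₀ d + 5 = 13.17 − 5·1.1451 + 5 = 12.445
Star Q: p = 1.94 mas = 1.94×10^-3″ → d = 1/p = 515.5 pc
Star Q: M = m − 5 log₁₀ d + 5 = 6.43 − 5·2.7122 + 5 = -2.131
ΔM = M_P − M_Q = 12.445 − (-2.131) = 14.576; smaller M is more luminous → Star Q.
L ratio = 10^(0.4 |ΔM|) = 10^5.830 = 676400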